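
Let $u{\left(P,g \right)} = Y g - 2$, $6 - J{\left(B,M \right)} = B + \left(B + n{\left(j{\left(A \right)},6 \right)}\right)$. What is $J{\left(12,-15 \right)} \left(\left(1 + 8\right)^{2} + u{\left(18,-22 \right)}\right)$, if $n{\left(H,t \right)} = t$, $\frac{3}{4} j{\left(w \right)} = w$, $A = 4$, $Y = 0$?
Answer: $-1896$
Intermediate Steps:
$j{\left(w \right)} = \frac{4 w}{3}$
$J{\left(B,M \right)} = - 2 B$ ($J{\left(B,M \right)} = 6 - \left(B + \left(B + 6\right)\right) = 6 - \left(B + \left(6 + B\right)\right) = 6 - \left(6 + 2 B\right) = - 2 B$)
$u{\left(P,g \right)} = -2$ ($u{\left(P,g \right)} = 0 g - 2 = 0 - 2 = -2$)
$J{\left(12,-15 \right)} \left(\left(1 + 8\right)^{2} + u{\left(18,-22 \right)}\right) = \left(-2\right) 12 \left(\left(1 + 8\right)^{2} - 2\right) = - 24 \left(9^{2} - 2\right) = - 24 \left(81 - 2\right) = \left(-24\right) 79 = -1896$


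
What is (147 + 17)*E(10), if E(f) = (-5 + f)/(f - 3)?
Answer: 820/7 ≈ 117.14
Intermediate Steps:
E(f) = (-5 + f)/(-3 + f)
(147 + 17)*E(10) = (147 + 17)*((-5 + 10)/(-3 + 10)) = 164*(5/7) = 820/7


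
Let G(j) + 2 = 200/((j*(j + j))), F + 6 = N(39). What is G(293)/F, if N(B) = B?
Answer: -171598/2833017 ≈ -0.060571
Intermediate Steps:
F = 33 (F = -6 + 39 = 33)
G(j) = -2 + 100/j**2 (G(j) = -2 + 200/((j*(j + j))) = -2 + 200/((j*(2*j))) = -2 + 200/((2*j**2)) = -2 + 200*(1/(2*j**2)) = -2 + 100/j**2)
G(293)/F = (-2 + 100/293**2)/33 = (-2 + 100*(1/85849))*(1/33) = (-2 + 100/85849)*(1/33) = -171598/85849*1/33 = -171598/2833017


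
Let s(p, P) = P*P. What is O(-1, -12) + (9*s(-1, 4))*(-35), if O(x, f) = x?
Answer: -5041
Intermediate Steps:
s(p, P) = P²
O(-1, -12) + (9*s(-1, 4))*(-35) = -1 + (9*4²)*(-35) = -1 + (9*16)*(-35) = -1 + 144*(-35) = -1 - 5040 = -5041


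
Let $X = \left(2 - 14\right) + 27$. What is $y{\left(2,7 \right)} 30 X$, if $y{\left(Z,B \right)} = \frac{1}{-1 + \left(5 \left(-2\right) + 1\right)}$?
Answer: $-45$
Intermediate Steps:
$X = 15$ ($X = -12 + 27 = 15$)
$y{\left(Z,B \right)} = - \frac{1}{10}$ ($y{\left(Z,B \right)} = \frac{1}{-1 + \left(-10 + 1\right)} = \frac{1}{-1 - 9} = \frac{1}{-10} = - \frac{1}{10}$)
$y{\left(2,7 \right)} 30 X = \left(- \frac{1}{10}\right) 30 \cdot 15 = \left(-3\right) 15 = -45$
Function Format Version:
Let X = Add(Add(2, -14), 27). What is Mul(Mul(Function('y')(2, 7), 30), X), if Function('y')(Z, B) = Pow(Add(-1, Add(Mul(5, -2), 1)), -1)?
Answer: -45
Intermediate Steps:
X = 15 (X = Add(-12, 27) = 15)
Function('y')(Z, B) = Rational(-1, 10) (Function('y')(Z, B) = Pow(Add(-1, Add(-10, 1)), -1) = Pow(Add(-1, -9), -1) = Pow(-10, -1) = Rational(-1, 10))
Mul(Mul(Function('y')(2, 7), 30), X) = Mul(Mul(Rational(-1, 10), 30), 15) = Mul(-3, 15) = -45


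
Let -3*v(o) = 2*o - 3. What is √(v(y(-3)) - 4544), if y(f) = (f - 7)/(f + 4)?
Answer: I*√40827/3 ≈ 67.352*I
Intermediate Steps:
y(f) = (-7 + f)/(4 + f)
v(o) = 1 - 2*o/3 (v(o) = -(2*o - 3)/3 = -(-3 + 2*o)/3 = 1 - 2*o/3)
√(v(y(-3)) - 4544) = √((1 - 2*(-7 - 3)/(3*(4 - 3))) - 4544) = √((1 - 2*(-10)/(3*1)) - 4544) = √((1 - 2*(-10)/3) - 4544) = √((1 - ⅔*(-10)) - 4544) = √((1 + 20/3) - 4544) = √(23/3 - 4544) = √(-13609/3) = I*√40827/3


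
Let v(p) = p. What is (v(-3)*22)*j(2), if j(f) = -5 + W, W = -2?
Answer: 462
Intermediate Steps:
j(f) = -7 (j(f) = -5 - 2 = -7)
(v(-3)*22)*j(2) = -3*22*(-7) = -66*(-7) = 462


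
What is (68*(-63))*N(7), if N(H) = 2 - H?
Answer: 21420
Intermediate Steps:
(68*(-63))*N(7) = (68*(-63))*(2 - 1*7) = -4284*(2 - 7) = -4284*(-5) = 21420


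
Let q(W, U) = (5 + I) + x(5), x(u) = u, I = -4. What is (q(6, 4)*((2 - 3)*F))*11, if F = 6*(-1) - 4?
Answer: 660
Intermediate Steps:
q(W, U) = 6 (q(W, U) = (5 - 4) + 5 = 1 + 5 = 6)
F = -10 (F = -6 - 4 = -10)
(q(6, 4)*((2 - 3)*F))*11 = (6*((2 - 3)*(-10)))*11 = (6*(-1*(-10)))*11 = (6*10)*11 = 60*11 = 660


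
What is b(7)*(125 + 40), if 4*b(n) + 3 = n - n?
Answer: -495/4 ≈ -123.75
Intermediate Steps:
b(n) = -¾ (b(n) = -¾ + (n - n)/4 = -¾ + (¼)*0 = -¾ + 0 = -¾)
b(7)*(125 + 40) = -3*(125 + 40)/4 = -¾*165 = -495/4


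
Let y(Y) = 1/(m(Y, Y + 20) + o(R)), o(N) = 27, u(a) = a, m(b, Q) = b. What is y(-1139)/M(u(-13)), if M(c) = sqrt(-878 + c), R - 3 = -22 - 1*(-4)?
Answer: I*sqrt(11)/110088 ≈ 3.0127e-5*I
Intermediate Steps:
R = -15 (R = 3 + (-22 - 1*(-4)) = 3 + (-22 + 4) = 3 - 18 = -15)
y(Y) = 1/(27 + Y) (y(Y) = 1/(Y + 27) = 1/(27 + Y))
y(-1139)/M(u(-13)) = 1/((27 - 1139)*(sqrt(-878 - 13))) = 1/((-1112)*(sqrt(-891))) = -(-I*sqrt(11)/99)/1112 = -(-1)*I*sqrt(11)/110088 = I*sqrt(11)/110088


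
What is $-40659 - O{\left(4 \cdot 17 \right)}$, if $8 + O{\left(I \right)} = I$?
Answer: $-40719$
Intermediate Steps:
$O{\left(I \right)} = -8 + I$
$-40659 - O{\left(4 \cdot 17 \right)} = -40659 - \left(-8 + 4 \cdot 17\right) = -40659 - \left(-8 + 68\right) = -40659 - 60 = -40719$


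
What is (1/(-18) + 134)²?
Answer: 5812921/324 ≈ 17941.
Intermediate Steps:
(1/(-18) + 134)² = (-1/18 + 134)² = (2411/18)² = 5812921/324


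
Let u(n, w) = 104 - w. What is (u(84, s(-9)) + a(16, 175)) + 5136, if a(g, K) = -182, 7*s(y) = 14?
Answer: 5056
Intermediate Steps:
s(y) = 2 (s(y) = (⅐)*14 = 2)
(u(84, s(-9)) + a(16, 175)) + 5136 = ((104 - 1*2) - 182) + 5136 = ((104 - 2) - 182) + 5136 = (102 - 182) + 5136 = -80 + 5136 = 5056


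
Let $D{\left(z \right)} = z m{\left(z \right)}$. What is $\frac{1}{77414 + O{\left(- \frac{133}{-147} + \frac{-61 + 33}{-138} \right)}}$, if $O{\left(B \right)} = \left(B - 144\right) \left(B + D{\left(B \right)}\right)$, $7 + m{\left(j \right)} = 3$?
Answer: $\frac{77763}{6056868977} \approx 1.2839 \cdot 10^{-5}$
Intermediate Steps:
$m{\left(j \right)} = -4$ ($m{\left(j \right)} = -7 + 3 = -4$)
$D{\left(z \right)} = - 4 z$ ($D{\left(z \right)} = z \left(-4\right) = - 4 z$)
$O{\left(B \right)} = - 3 B \left(-144 + B\right)$ ($O{\left(B \right)} = \left(B - 144\right) \left(B - 4 B\right) = \left(-144 + B\right) \left(- 3 B\right) = - 3 B \left(-144 + B\right)$)
$\frac{1}{77414 + O{\left(- \frac{133}{-147} + \frac{-61 + 33}{-138} \right)}} = \frac{1}{77414 + 3 \left(- \frac{133}{-147} + \frac{-61 + 33}{-138}\right) \left(144 - \left(- \frac{133}{-147} + \frac{-61 + 33}{-138}\right)\right)} = \frac{1}{77414 + 3 \left(\left(-133\right) \left(- \frac{1}{147}\right) - - \frac{14}{69}\right) \left(144 - \left(\left(-133\right) \left(- \frac{1}{147}\right) - - \frac{14}{69}\right)\right)} = \frac{1}{77414 + 3 \left(\frac{19}{21} + \frac{14}{69}\right) \left(144 - \left(\frac{19}{21} + \frac{14}{69}\right)\right)} = \frac{1}{77414 + 3 \cdot \frac{535}{483} \left(144 - \frac{535}{483}\right)} = \frac{1}{77414 + 3 \cdot \frac{535}{483} \cdot \frac{69017}{483}} = \frac{1}{77414 + \frac{36924095}{77763}} = \frac{1}{\frac{6056868977}{77763}} = \frac{77763}{6056868977}$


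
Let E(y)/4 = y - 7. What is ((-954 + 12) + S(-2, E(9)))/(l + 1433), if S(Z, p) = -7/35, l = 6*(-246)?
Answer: 4711/215 ≈ 21.912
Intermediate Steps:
l = -1476
E(y) = -28 + 4*y (E(y) = 4*(y - 7) = 4*(-7 + y) = -28 + 4*y)
S(Z, p) = -1/5 (S(Z, p) = -7*1/35 = -1/5)
((-954 + 12) + S(-2, E(9)))/(l + 1433) = ((-954 + 12) - 1/5)/(-1476 + 1433) = (-942 - 1/5)/(-43) = -4711/5*(-1/43) = 4711/215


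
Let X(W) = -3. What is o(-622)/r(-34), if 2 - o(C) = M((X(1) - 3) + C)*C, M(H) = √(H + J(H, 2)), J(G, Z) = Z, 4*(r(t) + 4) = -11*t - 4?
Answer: 4/177 + 1244*I*√626/177 ≈ 0.022599 + 175.85*I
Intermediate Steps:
r(t) = -5 - 11*t/4 (r(t) = -4 + (-11*t - 4)/4 = -4 + (-4 - 11*t)/4 = -4 + (-1 - 11*t/4) = -5 - 11*t/4)
M(H) = √(2 + H) (M(H) = √(H + 2) = √(2 + H))
o(C) = 2 - C*√(-4 + C) (o(C) = 2 - √(2 + ((-3 - 3) + C))*C = 2 - √(2 + (-6 + C))*C = 2 - √(-4 + C)*C = 2 - C*√(-4 + C))
o(-622)/r(-34) = (2 - 1*(-622)*√(-4 - 622))/(-5 - 11/4*(-34)) = (2 - 1*(-622)*√(-626))/(-5 + 187/2) = (2 - 1*(-622)*I*√626)/(177/2) = (2 + 622*I*√626)*(2/177) = 4/177 + 1244*I*√626/177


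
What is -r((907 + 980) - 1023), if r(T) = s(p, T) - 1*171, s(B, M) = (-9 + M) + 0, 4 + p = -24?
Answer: -684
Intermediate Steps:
p = -28 (p = -4 - 24 = -28)
s(B, M) = -9 + M
r(T) = -180 + T (r(T) = (-9 + T) - 1*171 = (-9 + T) - 171 = -180 + T)
-r((907 + 980) - 1023) = -(-180 + ((907 + 980) - 1023)) = -(-180 + (1887 - 1023)) = -(-180 + 864) = -1*684 = -684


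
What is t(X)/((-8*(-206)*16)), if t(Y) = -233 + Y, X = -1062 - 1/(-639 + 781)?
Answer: -183891/3744256 ≈ -0.049113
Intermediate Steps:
X = -150805/142 (X = -1062 - 1/142 = -150805/142 ≈ -1062.0)
t(X)/((-8*(-206)*16)) = (-233 - 150805/142)/((-8*(-206)*16)) = -183891/(142*(1648*16)) = -183891/142/26368 = -183891/142*1/26368 = -183891/3744256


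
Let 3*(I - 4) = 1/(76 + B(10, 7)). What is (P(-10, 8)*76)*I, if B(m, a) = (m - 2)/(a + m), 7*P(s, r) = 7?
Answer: 296723/975 ≈ 304.33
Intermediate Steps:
P(s, r) = 1 (P(s, r) = (⅐)*7 = 1)
B(m, a) = (-2 + m)/(a + m)
I = 15617/3900 (I = 4 + 1/(3*(76 + (-2 + 10)/(7 + 10))) = 4 + 1/(3*(76 + 8/17)) = 4 + 1/(3*(1300/17)) = 4 + (⅓)*(17/1300) = 4 + 17/3900 = 15617/3900 ≈ 4.0044)
(P(-10, 8)*76)*I = (1*76)*(15617/3900) = 76*(15617/3900) = 296723/975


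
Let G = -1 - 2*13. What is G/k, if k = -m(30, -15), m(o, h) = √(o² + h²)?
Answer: 9*√5/25 ≈ 0.80498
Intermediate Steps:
G = -27 (G = -1 - 26 = -27)
m(o, h) = √(h² + o²)
k = -15*√5 (k = -√((-15)² + 30²) = -√(225 + 900) = -√1125 = -15*√5 ≈ -33.541)
G/k = -27*(-√5/75) = -(-9)*√5/25 = 9*√5/25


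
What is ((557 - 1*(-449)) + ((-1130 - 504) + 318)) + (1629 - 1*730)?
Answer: 589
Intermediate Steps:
((557 - 1*(-449)) + ((-1130 - 504) + 318)) + (1629 - 1*730) = ((557 + 449) + (-1634 + 318)) + (1629 - 730) = (1006 - 1316) + 899 = -310 + 899 = 589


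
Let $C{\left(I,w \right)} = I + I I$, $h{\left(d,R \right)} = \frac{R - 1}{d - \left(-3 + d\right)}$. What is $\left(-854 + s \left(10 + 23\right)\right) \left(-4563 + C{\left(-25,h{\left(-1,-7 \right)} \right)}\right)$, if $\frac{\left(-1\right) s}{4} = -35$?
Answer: $-14924658$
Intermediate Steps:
$s = 140$ ($s = \left(-4\right) \left(-35\right) = 140$)
$h{\left(d,R \right)} = - \frac{1}{3} + \frac{R}{3}$ ($h{\left(d,R \right)} = \frac{-1 + R}{3} = \left(-1 + R\right) \frac{1}{3} = - \frac{1}{3} + \frac{R}{3}$)
$C{\left(I,w \right)} = I + I^{2}$
$\left(-854 + s \left(10 + 23\right)\right) \left(-4563 + C{\left(-25,h{\left(-1,-7 \right)} \right)}\right) = \left(-854 + 140 \left(10 + 23\right)\right) \left(-4563 - 25 \left(1 - 25\right)\right) = \left(-854 + 140 \cdot 33\right) \left(-4563 - -600\right) = \left(-854 + 4620\right) \left(-4563 + 600\right) = 3766 \left(-3963\right) = -14924658$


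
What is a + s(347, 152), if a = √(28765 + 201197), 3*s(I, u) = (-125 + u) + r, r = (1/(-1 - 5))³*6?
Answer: 971/108 + √229962 ≈ 488.53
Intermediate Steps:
r = -1/36 (r = (1/(-6))³*6 = (-⅙)³*6 = -1/216*6 = -1/36 ≈ -0.027778)
s(I, u) = -4501/108 + u/3 (s(I, u) = ((-125 + u) - 1/36)/3 = (-4501/36 + u)/3 = -4501/108 + u/3)
a = √229962 ≈ 479.54
a + s(347, 152) = √229962 + (-4501/108 + (⅓)*152) = √229962 + (-4501/108 + 152/3) = √229962 + 971/108 = 971/108 + √229962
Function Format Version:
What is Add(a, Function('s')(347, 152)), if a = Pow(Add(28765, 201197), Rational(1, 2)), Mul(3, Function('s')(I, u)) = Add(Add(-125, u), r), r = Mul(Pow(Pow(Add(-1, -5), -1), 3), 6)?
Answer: Add(Rational(971, 108), Pow(229962, Rational(1, 2))) ≈ 488.53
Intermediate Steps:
r = Rational(-1, 36) (r = Mul(Pow(Pow(-6, -1), 3), 6) = Mul(Pow(Rational(-1, 6), 3), 6) = Mul(Rational(-1, 216), 6) = Rational(-1, 36) ≈ -0.027778)
Function('s')(I, u) = Add(Rational(-4501, 108), Mul(Rational(1, 3), u)) (Function('s')(I, u) = Mul(Rational(1, 3), Add(Add(-125, u), Rational(-1, 36))) = Mul(Rational(1, 3), Add(Rational(-4501, 36), u)) = Add(Rational(-4501, 108), Mul(Rational(1, 3), u)))
a = Pow(229962, Rational(1, 2)) ≈ 479.54
Add(a, Function('s')(347, 152)) = Add(Pow(229962, Rational(1, 2)), Add(Rational(-4501, 108), Mul(Rational(1, 3), 152))) = Add(Pow(229962, Rational(1, 2)), Add(Rational(-4501, 108), Rational(152, 3))) = Add(Pow(229962, Rational(1, 2)), Rational(971, 108)) = Add(Rational(971, 108), Pow(229962, Rational(1, 2)))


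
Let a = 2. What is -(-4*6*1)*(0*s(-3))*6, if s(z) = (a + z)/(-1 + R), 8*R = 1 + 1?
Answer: 0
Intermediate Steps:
R = 1/4 (R = (1 + 1)/8 = (1/8)*2 = 1/4 ≈ 0.25000)
s(z) = -8/3 - 4*z/3 (s(z) = (2 + z)/(-1 + 1/4) = (2 + z)/(-3/4) = (2 + z)*(-4/3) = -8/3 - 4*z/3)
-(-4*6*1)*(0*s(-3))*6 = -(-4*6*1)*(0*(-8/3 - 4/3*(-3)))*6 = -(-24*1)*(0*(-8/3 + 4))*6 = -(-0*4/3)*6 = -(-24*0)*6 = -0*6 = -1*0 = 0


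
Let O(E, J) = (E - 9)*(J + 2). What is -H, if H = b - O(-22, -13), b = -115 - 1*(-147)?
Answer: 309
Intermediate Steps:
O(E, J) = (-9 + E)*(2 + J)
b = 32 (b = -115 + 147 = 32)
H = -309 (H = 32 - (-18 - 9*(-13) + 2*(-22) - 22*(-13)) = 32 - (-18 + 117 - 44 + 286) = 32 - 1*341 = 32 - 341 = -309)
-H = -1*(-309) = 309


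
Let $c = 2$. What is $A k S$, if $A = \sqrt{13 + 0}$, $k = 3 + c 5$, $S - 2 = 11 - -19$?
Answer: $416 \sqrt{13} \approx 1499.9$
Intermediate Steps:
$S = 32$ ($S = 2 + \left(11 - -19\right) = 2 + \left(11 + 19\right) = 2 + 30 = 32$)
$k = 13$ ($k = 3 + 2 \cdot 5 = 3 + 10 = 13$)
$A = \sqrt{13} \approx 3.6056$
$A k S = \sqrt{13} \cdot 13 \cdot 32 = 13 \sqrt{13} \cdot 32 = 416 \sqrt{13}$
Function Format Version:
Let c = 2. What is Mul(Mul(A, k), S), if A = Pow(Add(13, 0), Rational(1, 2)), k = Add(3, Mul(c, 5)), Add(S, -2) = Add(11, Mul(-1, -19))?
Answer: Mul(416, Pow(13, Rational(1, 2))) ≈ 1499.9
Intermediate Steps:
S = 32 (S = Add(2, Add(11, Mul(-1, -19))) = Add(2, Add(11, 19)) = Add(2, 30) = 32)
k = 13 (k = Add(3, Mul(2, 5)) = Add(3, 10) = 13)
A = Pow(13, Rational(1, 2)) ≈ 3.6056
Mul(Mul(A, k), S) = Mul(Mul(Pow(13, Rational(1, 2)), 13), 32) = Mul(Mul(13, Pow(13, Rational(1, 2))), 32) = Mul(416, Pow(13, Rational(1, 2)))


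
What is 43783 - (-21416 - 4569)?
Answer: 69768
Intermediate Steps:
43783 - (-21416 - 4569) = 43783 - 1*(-25985) = 43783 + 25985 = 69768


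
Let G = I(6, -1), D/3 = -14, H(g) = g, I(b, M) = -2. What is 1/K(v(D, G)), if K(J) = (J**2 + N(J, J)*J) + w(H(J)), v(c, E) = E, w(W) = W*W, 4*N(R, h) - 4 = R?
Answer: 1/7 ≈ 0.14286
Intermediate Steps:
D = -42 (D = 3*(-14) = -42)
N(R, h) = 1 + R/4
G = -2
w(W) = W**2
K(J) = 2*J**2 + J*(1 + J/4) (K(J) = (J**2 + (1 + J/4)*J) + J**2 = (J**2 + J*(1 + J/4)) + J**2 = 2*J**2 + J*(1 + J/4))
1/K(v(D, G)) = 1/((1/4)*(-2)*(4 + 9*(-2))) = 1/((1/4)*(-2)*(4 - 18)) = 1/((1/4)*(-2)*(-14)) = 1/7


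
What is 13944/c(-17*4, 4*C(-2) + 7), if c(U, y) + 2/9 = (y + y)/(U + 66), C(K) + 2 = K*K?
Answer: -125496/137 ≈ -916.03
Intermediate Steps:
C(K) = -2 + K² (C(K) = -2 + K*K = -2 + K²)
c(U, y) = -2/9 + 2*y/(66 + U) (c(U, y) = -2/9 + (y + y)/(U + 66) = -2/9 + (2*y)/(66 + U) = -2/9 + 2*y/(66 + U))
13944/c(-17*4, 4*C(-2) + 7) = 13944/((2*(-66 - (-17)*4 + 9*(4*(-2 + (-2)²) + 7))/(9*(66 - 17*4)))) = 13944/((2*(-66 - 1*(-68) + 9*(4*(-2 + 4) + 7))/(9*(66 - 68)))) = 13944/(((2/9)*(-66 + 68 + 9*(4*2 + 7))/(-2))) = 13944/(((2/9)*(-½)*(-66 + 68 + 9*(8 + 7)))) = 13944/(((2/9)*(-½)*(-66 + 68 + 9*15))) = 13944/(((2/9)*(-½)*(-66 + 68 + 135))) = 13944/(((2/9)*(-½)*137)) = 13944/(-137/9) = 13944*(-9/137) = -125496/137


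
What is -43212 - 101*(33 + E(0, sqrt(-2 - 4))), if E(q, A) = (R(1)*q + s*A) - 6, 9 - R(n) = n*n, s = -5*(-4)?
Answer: -45939 - 2020*I*sqrt(6) ≈ -45939.0 - 4948.0*I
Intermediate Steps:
s = 20
R(n) = 9 - n**2 (R(n) = 9 - n*n = 9 - n**2)
E(q, A) = -6 + 8*q + 20*A (E(q, A) = ((9 - 1*1**2)*q + 20*A) - 6 = ((9 - 1*1)*q + 20*A) - 6 = ((9 - 1)*q + 20*A) - 6 = (8*q + 20*A) - 6 = -6 + 8*q + 20*A)
-43212 - 101*(33 + E(0, sqrt(-2 - 4))) = -43212 - 101*(33 + (-6 + 8*0 + 20*sqrt(-2 - 4))) = -43212 - 101*(33 + (-6 + 0 + 20*sqrt(-6))) = -43212 - 101*(33 + (-6 + 0 + 20*(I*sqrt(6)))) = -43212 - 101*(33 + (-6 + 0 + 20*I*sqrt(6))) = -43212 - 101*(33 + (-6 + 20*I*sqrt(6))) = -43212 - 101*(27 + 20*I*sqrt(6)) = -43212 + (-2727 - 2020*I*sqrt(6)) = -45939 - 2020*I*sqrt(6)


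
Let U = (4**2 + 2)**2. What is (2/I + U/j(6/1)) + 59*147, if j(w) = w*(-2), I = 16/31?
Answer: 69199/8 ≈ 8649.9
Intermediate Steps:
I = 16/31 (I = 16*(1/31) = 16/31 ≈ 0.51613)
j(w) = -2*w
U = 324 (U = (16 + 2)**2 = 18**2 = 324)
(2/I + U/j(6/1)) + 59*147 = (2/(16/31) + 324/((-12/1))) + 59*147 = (2*(31/16) + 324/((-12))) + 8673 = (31/8 + 324/((-2*6))) + 8673 = (31/8 + 324/(-12)) + 8673 = (31/8 + 324*(-1/12)) + 8673 = (31/8 - 27) + 8673 = -185/8 + 8673 = 69199/8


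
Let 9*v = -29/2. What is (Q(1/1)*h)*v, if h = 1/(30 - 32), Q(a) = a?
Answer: 29/36 ≈ 0.80556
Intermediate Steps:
h = -½ (h = 1/(-2) = -½ ≈ -0.50000)
v = -29/18 (v = (-29/2)/9 = (-29*½)/9 = (⅑)*(-29/2) = -29/18 ≈ -1.6111)
(Q(1/1)*h)*v = (-½/1)*(-29/18) = (1*(-½))*(-29/18) = -½*(-29/18) = 29/36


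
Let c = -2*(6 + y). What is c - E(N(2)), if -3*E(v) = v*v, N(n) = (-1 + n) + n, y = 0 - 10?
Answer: 11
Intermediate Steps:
y = -10
c = 8 (c = -2*(6 - 10) = -2*(-4) = 8)
N(n) = -1 + 2*n
E(v) = -v²/3 (E(v) = -v*v/3 = -v²/3)
c - E(N(2)) = 8 - (-1)*(-1 + 2*2)²/3 = 8 - (-1)*(-1 + 4)²/3 = 8 - (-1)*3²/3 = 8 - (-1)*9/3 = 8 - 1*(-3) = 8 + 3 = 11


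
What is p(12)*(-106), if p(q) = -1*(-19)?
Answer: -2014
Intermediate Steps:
p(q) = 19
p(12)*(-106) = 19*(-106) = -2014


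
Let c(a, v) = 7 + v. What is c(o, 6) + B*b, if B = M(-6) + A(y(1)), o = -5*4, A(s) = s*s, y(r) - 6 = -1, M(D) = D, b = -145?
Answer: -2742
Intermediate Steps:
y(r) = 5 (y(r) = 6 - 1 = 5)
A(s) = s²
o = -20
B = 19 (B = -6 + 5² = -6 + 25 = 19)
c(o, 6) + B*b = (7 + 6) + 19*(-145) = 13 - 2755 = -2742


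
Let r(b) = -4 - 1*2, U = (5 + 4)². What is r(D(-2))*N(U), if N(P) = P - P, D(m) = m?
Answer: 0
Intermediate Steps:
U = 81 (U = 9² = 81)
r(b) = -6 (r(b) = -4 - 2 = -6)
N(P) = 0
r(D(-2))*N(U) = -6*0 = 0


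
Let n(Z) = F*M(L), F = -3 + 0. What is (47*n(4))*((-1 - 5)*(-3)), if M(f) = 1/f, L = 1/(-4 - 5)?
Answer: 22842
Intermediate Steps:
L = -⅑ (L = 1/(-9) = -⅑ ≈ -0.11111)
F = -3
n(Z) = 27 (n(Z) = -3/(-⅑) = -3*(-9) = 27)
(47*n(4))*((-1 - 5)*(-3)) = (47*27)*((-1 - 5)*(-3)) = 1269*(-6*(-3)) = 1269*18 = 22842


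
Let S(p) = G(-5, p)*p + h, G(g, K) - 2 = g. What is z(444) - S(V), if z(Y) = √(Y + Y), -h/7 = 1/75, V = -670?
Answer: -150743/75 + 2*√222 ≈ -1980.1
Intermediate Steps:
G(g, K) = 2 + g
h = -7/75 ≈ -0.093333
z(Y) = √2*√Y (z(Y) = √(2*Y) = √2*√Y)
S(p) = -7/75 - 3*p (S(p) = (2 - 5)*p - 7/75 = -3*p - 7/75 = -7/75 - 3*p)
z(444) - S(V) = √2*√444 - (-7/75 - 3*(-670)) = √2*(2*√111) - (-7/75 + 2010) = 2*√222 - 1*150743/75 = 2*√222 - 150743/75 = -150743/75 + 2*√222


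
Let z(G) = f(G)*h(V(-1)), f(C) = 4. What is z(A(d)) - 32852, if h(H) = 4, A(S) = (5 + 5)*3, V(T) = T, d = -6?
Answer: -32836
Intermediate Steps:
A(S) = 30 (A(S) = 10*3 = 30)
z(G) = 16 (z(G) = 4*4 = 16)
z(A(d)) - 32852 = 16 - 32852 = -32836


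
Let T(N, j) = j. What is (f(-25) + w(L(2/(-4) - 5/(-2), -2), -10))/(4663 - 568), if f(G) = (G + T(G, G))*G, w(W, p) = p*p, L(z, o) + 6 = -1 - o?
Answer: 30/91 ≈ 0.32967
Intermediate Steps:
L(z, o) = -7 - o (L(z, o) = -6 + (-1 - o) = -7 - o)
w(W, p) = p²
f(G) = 2*G² (f(G) = (G + G)*G = (2*G)*G = 2*G²)
(f(-25) + w(L(2/(-4) - 5/(-2), -2), -10))/(4663 - 568) = (2*(-25)² + (-10)²)/(4663 - 568) = (2*625 + 100)/4095 = (1250 + 100)*(1/4095) = 1350*(1/4095) = 30/91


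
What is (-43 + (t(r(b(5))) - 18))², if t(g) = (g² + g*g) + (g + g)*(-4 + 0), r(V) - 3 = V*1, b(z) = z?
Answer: 9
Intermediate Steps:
r(V) = 3 + V (r(V) = 3 + V*1 = 3 + V)
t(g) = -8*g + 2*g² (t(g) = (g² + g²) + (2*g)*(-4) = 2*g² - 8*g = -8*g + 2*g²)
(-43 + (t(r(b(5))) - 18))² = (-43 + (2*(3 + 5)*(-4 + (3 + 5)) - 18))² = (-43 + (2*8*(-4 + 8) - 18))² = (-43 + (2*8*4 - 18))² = (-43 + (64 - 18))² = (-43 + 46)² = 3² = 9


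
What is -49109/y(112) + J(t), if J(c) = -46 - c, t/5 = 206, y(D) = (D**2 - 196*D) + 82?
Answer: -9985667/9326 ≈ -1070.7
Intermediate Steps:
y(D) = 82 + D**2 - 196*D
t = 1030 (t = 5*206 = 1030)
-49109/y(112) + J(t) = -49109/(82 + 112**2 - 196*112) + (-46 - 1*1030) = -49109/(82 + 12544 - 21952) + (-46 - 1030) = -49109/(-9326) - 1076 = -49109*(-1/9326) - 1076 = 49109/9326 - 1076 = -9985667/9326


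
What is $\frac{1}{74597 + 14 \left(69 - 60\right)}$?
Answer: $\frac{1}{74723} \approx 1.3383 \cdot 10^{-5}$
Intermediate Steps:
$\frac{1}{74597 + 14 \left(69 - 60\right)} = \frac{1}{74597 + 14 \cdot 9} = \frac{1}{74597 + 126} = \frac{1}{74723}$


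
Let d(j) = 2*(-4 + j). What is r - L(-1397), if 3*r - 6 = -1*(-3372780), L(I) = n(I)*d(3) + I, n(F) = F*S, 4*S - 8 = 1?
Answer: 2238745/2 ≈ 1.1194e+6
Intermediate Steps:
S = 9/4 (S = 2 + (¼)*1 = 2 + ¼ = 9/4 ≈ 2.2500)
d(j) = -8 + 2*j
n(F) = 9*F/4 (n(F) = F*(9/4) = 9*F/4)
L(I) = -7*I/2 (L(I) = (9*I/4)*(-8 + 2*3) + I = (9*I/4)*(-8 + 6) + I = (9*I/4)*(-2) + I = -9*I/2 + I = -7*I/2)
r = 1124262 (r = 2 + (-1*(-3372780))/3 = 2 + (⅓)*3372780 = 2 + 1124260 = 1124262)
r - L(-1397) = 1124262 - (-7)*(-1397)/2 = 1124262 - 1*9779/2 = 1124262 - 9779/2 = 2238745/2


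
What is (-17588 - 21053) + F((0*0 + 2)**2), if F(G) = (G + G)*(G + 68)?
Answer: -38065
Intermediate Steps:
F(G) = 2*G*(68 + G) (F(G) = (2*G)*(68 + G) = 2*G*(68 + G))
(-17588 - 21053) + F((0*0 + 2)**2) = (-17588 - 21053) + 2*(0*0 + 2)**2*(68 + (0*0 + 2)**2) = -38641 + 2*(0 + 2)**2*(68 + (0 + 2)**2) = -38641 + 2*2**2*(68 + 2**2) = -38641 + 2*4*(68 + 4) = -38641 + 2*4*72 = -38641 + 576 = -38065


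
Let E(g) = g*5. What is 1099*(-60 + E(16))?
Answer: 21980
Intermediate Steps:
E(g) = 5*g
1099*(-60 + E(16)) = 1099*(-60 + 5*16) = 1099*(-60 + 80) = 1099*20 = 21980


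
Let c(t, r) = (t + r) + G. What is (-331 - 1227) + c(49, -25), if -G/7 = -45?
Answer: -1219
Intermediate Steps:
G = 315 (G = -7*(-45) = 315)
c(t, r) = 315 + r + t (c(t, r) = (t + r) + 315 = (r + t) + 315 = 315 + r + t)
(-331 - 1227) + c(49, -25) = (-331 - 1227) + (315 - 25 + 49) = -1558 + 339 = -1219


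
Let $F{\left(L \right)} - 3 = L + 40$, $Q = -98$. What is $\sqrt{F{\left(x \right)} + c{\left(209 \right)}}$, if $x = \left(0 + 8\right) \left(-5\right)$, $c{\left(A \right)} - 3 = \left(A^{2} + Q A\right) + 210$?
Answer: $\sqrt{23415} \approx 153.02$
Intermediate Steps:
$c{\left(A \right)} = 213 + A^{2} - 98 A$ ($c{\left(A \right)} = 3 + \left(\left(A^{2} - 98 A\right) + 210\right) = 3 + \left(210 + A^{2} - 98 A\right) = 213 + A^{2} - 98 A$)
$x = -40$ ($x = 8 \left(-5\right) = -40$)
$F{\left(L \right)} = 43 + L$ ($F{\left(L \right)} = 3 + \left(L + 40\right) = 3 + \left(40 + L\right) = 43 + L$)
$\sqrt{F{\left(x \right)} + c{\left(209 \right)}} = \sqrt{\left(43 - 40\right) + \left(213 + 209^{2} - 20482\right)} = \sqrt{3 + \left(213 + 43681 - 20482\right)} = \sqrt{3 + 23412} = \sqrt{23415}$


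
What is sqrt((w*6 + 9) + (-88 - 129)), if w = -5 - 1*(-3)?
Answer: 2*I*sqrt(55) ≈ 14.832*I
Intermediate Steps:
w = -2 (w = -5 + 3 = -2)
sqrt((w*6 + 9) + (-88 - 129)) = sqrt((-2*6 + 9) + (-88 - 129)) = sqrt((-12 + 9) - 217) = sqrt(-3 - 217) = sqrt(-220) = 2*I*sqrt(55)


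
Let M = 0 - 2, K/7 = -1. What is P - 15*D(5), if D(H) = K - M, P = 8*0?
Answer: 75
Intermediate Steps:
K = -7 (K = 7*(-1) = -7)
M = -2
P = 0
D(H) = -5 (D(H) = -7 - 1*(-2) = -7 + 2 = -5)
P - 15*D(5) = 0 - 15*(-5) = 0 + 75 = 75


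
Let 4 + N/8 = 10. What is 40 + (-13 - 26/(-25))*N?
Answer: -13352/25 ≈ -534.08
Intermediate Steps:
N = 48 (N = -32 + 8*10 = -32 + 80 = 48)
40 + (-13 - 26/(-25))*N = 40 + (-13 - 26/(-25))*48 = 40 + (-13 - 26*(-1)/25)*48 = 40 + (-13 - 1*(-26/25))*48 = 40 + (-13 + 26/25)*48 = 40 - 299/25*48 = 40 - 14352/25 = -13352/25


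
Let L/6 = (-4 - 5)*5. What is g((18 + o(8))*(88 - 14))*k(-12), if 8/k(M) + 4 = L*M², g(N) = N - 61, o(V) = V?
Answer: -3726/9721 ≈ -0.38329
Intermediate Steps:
L = -270 (L = 6*((-4 - 5)*5) = 6*(-9*5) = 6*(-45) = -270)
g(N) = -61 + N
k(M) = 8/(-4 - 270*M²)
g((18 + o(8))*(88 - 14))*k(-12) = (-61 + (18 + 8)*(88 - 14))*(-4/(2 + 135*(-12)²)) = (-61 + 26*74)*(-4/(2 + 135*144)) = (-61 + 1924)*(-4/(2 + 19440)) = 1863*(-4/19442) = 1863*(-4*1/19442) = 1863*(-2/9721) = -3726/9721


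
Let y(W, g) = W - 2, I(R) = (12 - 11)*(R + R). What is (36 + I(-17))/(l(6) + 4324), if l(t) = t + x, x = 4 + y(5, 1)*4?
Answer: 1/2173 ≈ 0.00046019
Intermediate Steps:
I(R) = 2*R (I(R) = 1*(2*R) = 2*R)
y(W, g) = -2 + W
x = 16 (x = 4 + (-2 + 5)*4 = 4 + 3*4 = 4 + 12 = 16)
l(t) = 16 + t (l(t) = t + 16 = 16 + t)
(36 + I(-17))/(l(6) + 4324) = (36 + 2*(-17))/((16 + 6) + 4324) = (36 - 34)/(22 + 4324) = 2/4346 = 2*(1/4346) = 1/2173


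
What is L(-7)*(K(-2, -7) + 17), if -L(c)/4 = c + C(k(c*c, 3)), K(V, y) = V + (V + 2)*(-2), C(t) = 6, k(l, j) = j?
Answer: 60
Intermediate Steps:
K(V, y) = -4 - V (K(V, y) = V + (2 + V)*(-2) = V + (-4 - 2*V) = -4 - V)
L(c) = -24 - 4*c (L(c) = -4*(c + 6) = -4*(6 + c) = -24 - 4*c)
L(-7)*(K(-2, -7) + 17) = (-24 - 4*(-7))*((-4 - 1*(-2)) + 17) = (-24 + 28)*((-4 + 2) + 17) = 4*(-2 + 17) = 4*15 = 60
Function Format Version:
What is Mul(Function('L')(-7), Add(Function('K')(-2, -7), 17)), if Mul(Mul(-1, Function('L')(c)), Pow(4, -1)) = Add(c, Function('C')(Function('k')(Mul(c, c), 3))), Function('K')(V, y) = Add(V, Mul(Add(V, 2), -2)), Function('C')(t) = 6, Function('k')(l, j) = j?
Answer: 60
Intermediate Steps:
Function('K')(V, y) = Add(-4, Mul(-1, V)) (Function('K')(V, y) = Add(V, Mul(Add(2, V), -2)) = Add(V, Add(-4, Mul(-2, V))) = Add(-4, Mul(-1, V)))
Function('L')(c) = Add(-24, Mul(-4, c)) (Function('L')(c) = Mul(-4, Add(c, 6)) = Mul(-4, Add(6, c)) = Add(-24, Mul(-4, c)))
Mul(Function('L')(-7), Add(Function('K')(-2, -7), 17)) = Mul(Add(-24, Mul(-4, -7)), Add(Add(-4, Mul(-1, -2)), 17)) = Mul(Add(-24, 28), Add(Add(-4, 2), 17)) = Mul(4, Add(-2, 17)) = Mul(4, 15) = 60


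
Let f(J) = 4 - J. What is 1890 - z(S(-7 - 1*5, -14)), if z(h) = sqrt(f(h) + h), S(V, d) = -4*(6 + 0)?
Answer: 1888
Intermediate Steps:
S(V, d) = -24 (S(V, d) = -4*6 = -24)
z(h) = 2 (z(h) = sqrt((4 - h) + h) = sqrt(4) = 2)
1890 - z(S(-7 - 1*5, -14)) = 1890 - 1*2 = 1890 - 2 = 1888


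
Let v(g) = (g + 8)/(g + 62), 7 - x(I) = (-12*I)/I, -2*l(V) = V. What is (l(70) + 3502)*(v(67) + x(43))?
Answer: 2919214/43 ≈ 67889.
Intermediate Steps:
l(V) = -V/2
x(I) = 19 (x(I) = 7 - (-12*I)/I = 7 - 1*(-12) = 7 + 12 = 19)
v(g) = (8 + g)/(62 + g)
(l(70) + 3502)*(v(67) + x(43)) = (-½*70 + 3502)*((8 + 67)/(62 + 67) + 19) = (-35 + 3502)*(75/129 + 19) = 3467*((1/129)*75 + 19) = 3467*(25/43 + 19) = 3467*(842/43) = 2919214/43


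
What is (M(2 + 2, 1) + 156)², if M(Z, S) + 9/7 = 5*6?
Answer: 1671849/49 ≈ 34119.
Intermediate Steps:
M(Z, S) = 201/7 (M(Z, S) = -9/7 + 5*6 = -9/7 + 30 = 201/7)
(M(2 + 2, 1) + 156)² = (201/7 + 156)² = (1293/7)² = 1671849/49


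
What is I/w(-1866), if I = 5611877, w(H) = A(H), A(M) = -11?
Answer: -5611877/11 ≈ -5.1017e+5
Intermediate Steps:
w(H) = -11
I/w(-1866) = 5611877/(-11) = 5611877*(-1/11) = -5611877/11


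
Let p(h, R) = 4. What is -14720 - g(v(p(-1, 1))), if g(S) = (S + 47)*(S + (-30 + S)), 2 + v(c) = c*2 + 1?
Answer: -13856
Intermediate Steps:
v(c) = -1 + 2*c (v(c) = -2 + (c*2 + 1) = -2 + (2*c + 1) = -2 + (1 + 2*c) = -1 + 2*c)
g(S) = (-30 + 2*S)*(47 + S) (g(S) = (47 + S)*(-30 + 2*S) = (-30 + 2*S)*(47 + S))
-14720 - g(v(p(-1, 1))) = -14720 - (-1410 + 2*(-1 + 2*4)**2 + 64*(-1 + 2*4)) = -14720 - (-1410 + 2*(-1 + 8)**2 + 64*(-1 + 8)) = -14720 - (-1410 + 2*7**2 + 64*7) = -14720 - (-1410 + 2*49 + 448) = -14720 - (-1410 + 98 + 448) = -14720 - 1*(-864) = -14720 + 864 = -13856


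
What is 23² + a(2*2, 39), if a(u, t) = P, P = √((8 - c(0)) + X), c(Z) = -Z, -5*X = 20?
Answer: 531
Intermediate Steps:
X = -4 (X = -⅕*20 = -4)
P = 2 (P = √((8 - (-1)*0) - 4) = √((8 - 1*0) - 4) = √((8 + 0) - 4) = √(8 - 4) = √4 = 2)
a(u, t) = 2
23² + a(2*2, 39) = 23² + 2 = 529 + 2 = 531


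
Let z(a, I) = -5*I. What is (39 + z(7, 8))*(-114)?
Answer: 114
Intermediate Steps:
(39 + z(7, 8))*(-114) = (39 - 5*8)*(-114) = (39 - 40)*(-114) = -1*(-114) = 114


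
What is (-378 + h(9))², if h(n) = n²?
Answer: 88209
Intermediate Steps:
(-378 + h(9))² = (-378 + 9²)² = (-378 + 81)² = (-297)² = 88209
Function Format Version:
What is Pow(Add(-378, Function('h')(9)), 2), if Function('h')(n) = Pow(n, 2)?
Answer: 88209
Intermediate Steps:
Pow(Add(-378, Function('h')(9)), 2) = Pow(Add(-378, Pow(9, 2)), 2) = Pow(Add(-378, 81), 2) = Pow(-297, 2) = 88209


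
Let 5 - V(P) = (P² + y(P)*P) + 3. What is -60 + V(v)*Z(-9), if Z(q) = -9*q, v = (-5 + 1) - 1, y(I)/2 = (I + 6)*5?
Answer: 2127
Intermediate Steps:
y(I) = 60 + 10*I (y(I) = 2*((I + 6)*5) = 2*((6 + I)*5) = 2*(30 + 5*I) = 60 + 10*I)
v = -5 (v = -4 - 1 = -5)
V(P) = 2 - P² - P*(60 + 10*P) (V(P) = 5 - ((P² + (60 + 10*P)*P) + 3) = 5 - ((P² + P*(60 + 10*P)) + 3) = 5 - (3 + P² + P*(60 + 10*P)) = 5 + (-3 - P² - P*(60 + 10*P)) = 2 - P² - P*(60 + 10*P))
-60 + V(v)*Z(-9) = -60 + (2 - 60*(-5) - 11*(-5)²)*(-9*(-9)) = -60 + (2 + 300 - 11*25)*81 = -60 + (2 + 300 - 275)*81 = -60 + 27*81 = -60 + 2187 = 2127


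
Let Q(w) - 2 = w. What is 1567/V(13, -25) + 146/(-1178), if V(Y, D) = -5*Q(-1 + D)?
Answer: 914203/70680 ≈ 12.934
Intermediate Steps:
Q(w) = 2 + w
V(Y, D) = -5 - 5*D (V(Y, D) = -5*(2 + (-1 + D)) = -5*(1 + D) = -5 - 5*D)
1567/V(13, -25) + 146/(-1178) = 1567/(-5 - 5*(-25)) + 146/(-1178) = 1567/(-5 + 125) + 146*(-1/1178) = 1567/120 - 73/589 = 914203/70680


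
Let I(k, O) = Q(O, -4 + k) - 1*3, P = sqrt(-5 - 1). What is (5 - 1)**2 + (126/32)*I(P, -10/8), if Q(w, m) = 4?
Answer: 319/16 ≈ 19.938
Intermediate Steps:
P = I*sqrt(6) (P = sqrt(-6) = I*sqrt(6) ≈ 2.4495*I)
I(k, O) = 1 (I(k, O) = 4 - 1*3 = 4 - 3 = 1)
(5 - 1)**2 + (126/32)*I(P, -10/8) = (5 - 1)**2 + (126/32)*1 = 4**2 + (126*(1/32))*1 = 16 + (63/16)*1 = 16 + 63/16 = 319/16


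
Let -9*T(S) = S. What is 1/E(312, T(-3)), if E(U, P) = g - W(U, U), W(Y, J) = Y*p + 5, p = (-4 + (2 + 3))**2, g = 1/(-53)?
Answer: -53/16802 ≈ -0.0031544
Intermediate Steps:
T(S) = -S/9
g = -1/53 ≈ -0.018868
p = 1 (p = (-4 + 5)**2 = 1**2 = 1)
W(Y, J) = 5 + Y (W(Y, J) = Y*1 + 5 = Y + 5 = 5 + Y)
E(U, P) = -266/53 - U (E(U, P) = -1/53 - (5 + U) = -1/53 + (-5 - U) = -266/53 - U)
1/E(312, T(-3)) = 1/(-266/53 - 1*312) = 1/(-266/53 - 312) = 1/(-16802/53) = -53/16802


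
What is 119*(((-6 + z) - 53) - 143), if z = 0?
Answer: -24038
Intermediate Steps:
119*(((-6 + z) - 53) - 143) = 119*(((-6 + 0) - 53) - 143) = 119*((-6 - 53) - 143) = 119*(-59 - 143) = 119*(-202) = -24038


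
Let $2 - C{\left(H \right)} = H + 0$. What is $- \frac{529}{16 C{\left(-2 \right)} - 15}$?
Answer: $- \frac{529}{49} \approx -10.796$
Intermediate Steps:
$C{\left(H \right)} = 2 - H$ ($C{\left(H \right)} = 2 - \left(H + 0\right) = 2 - H$)
$- \frac{529}{16 C{\left(-2 \right)} - 15} = - \frac{529}{16 \left(2 - -2\right) - 15} = - \frac{529}{16 \left(2 + 2\right) - 15} = - \frac{529}{16 \cdot 4 - 15} = - \frac{529}{64 - 15} = - \frac{529}{49}$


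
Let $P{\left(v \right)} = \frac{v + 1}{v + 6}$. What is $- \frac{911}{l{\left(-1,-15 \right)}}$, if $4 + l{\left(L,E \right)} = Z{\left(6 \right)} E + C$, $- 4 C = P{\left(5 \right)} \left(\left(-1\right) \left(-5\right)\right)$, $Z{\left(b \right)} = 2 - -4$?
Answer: $\frac{20042}{2083} \approx 9.6217$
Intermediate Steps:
$P{\left(v \right)} = \frac{1 + v}{6 + v}$
$Z{\left(b \right)} = 6$ ($Z{\left(b \right)} = 2 + 4 = 6$)
$C = - \frac{15}{22}$ ($C = - \frac{\frac{1 + 5}{6 + 5} \left(\left(-1\right) \left(-5\right)\right)}{4} = - \frac{\frac{1}{11} \cdot 6 \cdot 5}{4} = - \frac{\frac{6}{11} \cdot 5}{4} = \left(- \frac{1}{4}\right) \frac{30}{11} = - \frac{15}{22} \approx -0.68182$)
$l{\left(L,E \right)} = - \frac{103}{22} + 6 E$ ($l{\left(L,E \right)} = -4 + \left(6 E - \frac{15}{22}\right) = -4 + \left(- \frac{15}{22} + 6 E\right) = - \frac{103}{22} + 6 E$)
$- \frac{911}{l{\left(-1,-15 \right)}} = - \frac{911}{- \frac{103}{22} + 6 \left(-15\right)} = - \frac{911}{- \frac{103}{22} - 90} = - \frac{911}{- \frac{2083}{22}} = \left(-911\right) \left(- \frac{22}{2083}\right) = \frac{20042}{2083}$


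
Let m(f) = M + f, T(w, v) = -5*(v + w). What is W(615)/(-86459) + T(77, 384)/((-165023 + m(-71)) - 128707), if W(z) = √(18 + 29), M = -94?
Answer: 461/58779 - √47/86459 ≈ 0.0077636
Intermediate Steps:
W(z) = √47
T(w, v) = -5*v - 5*w
m(f) = -94 + f
W(615)/(-86459) + T(77, 384)/((-165023 + m(-71)) - 128707) = √47/(-86459) + (-5*384 - 5*77)/((-165023 + (-94 - 71)) - 128707) = √47*(-1/86459) + (-1920 - 385)/((-165023 - 165) - 128707) = -√47/86459 - 2305/(-165188 - 128707) = -√47/86459 - 2305/(-293895) = -√47/86459 - 2305*(-1/293895) = -√47/86459 + 461/58779 = 461/58779 - √47/86459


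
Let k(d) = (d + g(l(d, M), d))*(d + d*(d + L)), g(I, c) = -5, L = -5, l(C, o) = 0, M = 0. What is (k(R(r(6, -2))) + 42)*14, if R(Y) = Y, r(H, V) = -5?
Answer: -5712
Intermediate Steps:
k(d) = (-5 + d)*(d + d*(-5 + d)) (k(d) = (d - 5)*(d + d*(d - 5)) = (-5 + d)*(d + d*(-5 + d)))
(k(R(r(6, -2))) + 42)*14 = (-5*(20 + (-5)² - 9*(-5)) + 42)*14 = (-5*(20 + 25 + 45) + 42)*14 = (-5*90 + 42)*14 = (-450 + 42)*14 = -408*14 = -5712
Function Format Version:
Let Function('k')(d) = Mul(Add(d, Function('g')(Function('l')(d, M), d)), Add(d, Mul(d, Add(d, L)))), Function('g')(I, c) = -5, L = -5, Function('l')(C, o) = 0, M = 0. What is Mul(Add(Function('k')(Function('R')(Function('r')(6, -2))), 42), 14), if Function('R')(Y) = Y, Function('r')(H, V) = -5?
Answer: -5712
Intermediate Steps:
Function('k')(d) = Mul(Add(-5, d), Add(d, Mul(d, Add(-5, d)))) (Function('k')(d) = Mul(Add(d, -5), Add(d, Mul(d, Add(d, -5)))) = Mul(Add(-5, d), Add(d, Mul(d, Add(-5, d)))))
Mul(Add(Function('k')(Function('R')(Function('r')(6, -2))), 42), 14) = Mul(Add(Mul(-5, Add(20, Pow(-5, 2), Mul(-9, -5))), 42), 14) = Mul(Add(Mul(-5, Add(20, 25, 45)), 42), 14) = Mul(Add(Mul(-5, 90), 42), 14) = Mul(Add(-450, 42), 14) = Mul(-408, 14) = -5712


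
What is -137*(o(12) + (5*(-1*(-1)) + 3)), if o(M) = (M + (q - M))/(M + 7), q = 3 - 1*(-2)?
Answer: -21509/19 ≈ -1132.1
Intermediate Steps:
q = 5 (q = 3 + 2 = 5)
o(M) = 5/(7 + M) (o(M) = (M + (5 - M))/(M + 7) = 5/(7 + M))
-137*(o(12) + (5*(-1*(-1)) + 3)) = -137*(5/(7 + 12) + (5*(-1*(-1)) + 3)) = -137*(5/19 + (5*1 + 3)) = -137*(5*(1/19) + (5 + 3)) = -137*(5/19 + 8) = -137*157/19 = -21509/19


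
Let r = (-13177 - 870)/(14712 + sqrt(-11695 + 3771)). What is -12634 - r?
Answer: -683608401712/54112717 - 14047*I*sqrt(1981)/108225434 ≈ -12633.0 - 0.0057769*I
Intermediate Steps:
r = -14047/(14712 + 2*I*sqrt(1981)) (r = -14047/(14712 + sqrt(-7924)) = -14047/(14712 + 2*I*sqrt(1981)) ≈ -0.95476 + 0.0057769*I)
-12634 - r = -12634 - (-51664866/54112717 + 14047*I*sqrt(1981)/108225434) = -12634 + (51664866/54112717 - 14047*I*sqrt(1981)/108225434) = -683608401712/54112717 - 14047*I*sqrt(1981)/108225434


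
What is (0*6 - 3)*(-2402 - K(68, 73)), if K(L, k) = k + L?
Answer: 7629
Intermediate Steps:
K(L, k) = L + k
(0*6 - 3)*(-2402 - K(68, 73)) = (0*6 - 3)*(-2402 - (68 + 73)) = (0 - 3)*(-2402 - 1*141) = -3*(-2402 - 141) = -3*(-2543) = 7629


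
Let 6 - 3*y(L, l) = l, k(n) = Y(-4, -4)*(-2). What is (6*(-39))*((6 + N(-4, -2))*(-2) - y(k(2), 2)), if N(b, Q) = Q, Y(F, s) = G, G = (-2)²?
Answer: 2184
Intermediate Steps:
G = 4
Y(F, s) = 4
k(n) = -8 (k(n) = 4*(-2) = -8)
y(L, l) = 2 - l/3
(6*(-39))*((6 + N(-4, -2))*(-2) - y(k(2), 2)) = (6*(-39))*((6 - 2)*(-2) - (2 - ⅓*2)) = -234*(4*(-2) - (2 - ⅔)) = -234*(-8 - 1*4/3) = -234*(-8 - 4/3) = -234*(-28/3) = 2184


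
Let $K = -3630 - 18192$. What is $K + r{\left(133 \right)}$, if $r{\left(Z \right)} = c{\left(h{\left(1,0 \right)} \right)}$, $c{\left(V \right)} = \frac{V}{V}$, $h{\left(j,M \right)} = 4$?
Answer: $-21821$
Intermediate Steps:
$K = -21822$
$c{\left(V \right)} = 1$
$r{\left(Z \right)} = 1$
$K + r{\left(133 \right)} = -21822 + 1 = -21821$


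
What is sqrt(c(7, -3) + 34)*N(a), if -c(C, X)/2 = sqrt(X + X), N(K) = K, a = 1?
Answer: sqrt(34 - 2*I*sqrt(6)) ≈ 5.846 - 0.419*I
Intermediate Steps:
c(C, X) = -2*sqrt(2)*sqrt(X) (c(C, X) = -2*sqrt(X + X) = -2*sqrt(2)*sqrt(X))
sqrt(c(7, -3) + 34)*N(a) = sqrt(-2*sqrt(2)*sqrt(-3) + 34)*1 = sqrt(-2*sqrt(2)*I*sqrt(3) + 34)*1 = sqrt(-2*I*sqrt(6) + 34)*1 = sqrt(34 - 2*I*sqrt(6))*1 = sqrt(34 - 2*I*sqrt(6))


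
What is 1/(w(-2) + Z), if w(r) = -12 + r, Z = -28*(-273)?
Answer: 1/7630 ≈ 0.00013106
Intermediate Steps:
Z = 7644
1/(w(-2) + Z) = 1/((-12 - 2) + 7644) = 1/(-14 + 7644) = 1/7630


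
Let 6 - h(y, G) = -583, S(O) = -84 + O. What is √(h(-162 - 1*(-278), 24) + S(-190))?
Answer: 3*√35 ≈ 17.748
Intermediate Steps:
h(y, G) = 589 (h(y, G) = 6 - 1*(-583) = 6 + 583 = 589)
√(h(-162 - 1*(-278), 24) + S(-190)) = √(589 + (-84 - 190)) = √(589 - 274) = √315 = 3*√35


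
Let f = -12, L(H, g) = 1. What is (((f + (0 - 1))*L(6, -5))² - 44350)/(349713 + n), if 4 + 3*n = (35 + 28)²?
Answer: -132543/1053104 ≈ -0.12586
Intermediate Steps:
n = 3965/3 (n = -4/3 + (35 + 28)²/3 = -4/3 + (⅓)*63² = -4/3 + (⅓)*3969 = -4/3 + 1323 = 3965/3 ≈ 1321.7)
(((f + (0 - 1))*L(6, -5))² - 44350)/(349713 + n) = (((-12 + (0 - 1))*1)² - 44350)/(349713 + 3965/3) = (((-12 - 1)*1)² - 44350)/(1053104/3) = ((-13*1)² - 44350)*(3/1053104) = ((-13)² - 44350)*(3/1053104) = (169 - 44350)*(3/1053104) = -44181*3/1053104 = -132543/1053104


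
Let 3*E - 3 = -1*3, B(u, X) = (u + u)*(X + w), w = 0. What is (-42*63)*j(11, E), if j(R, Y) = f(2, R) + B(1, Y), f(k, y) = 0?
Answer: 0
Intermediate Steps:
B(u, X) = 2*X*u (B(u, X) = (u + u)*(X + 0) = (2*u)*X = 2*X*u)
E = 0 (E = 1 + (-1*3)/3 = 1 + (⅓)*(-3) = 1 - 1 = 0)
j(R, Y) = 2*Y (j(R, Y) = 0 + 2*Y*1 = 0 + 2*Y = 2*Y)
(-42*63)*j(11, E) = (-42*63)*(2*0) = -2646*0 = 0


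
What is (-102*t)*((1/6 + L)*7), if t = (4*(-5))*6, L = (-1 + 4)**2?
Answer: 785400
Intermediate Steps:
L = 9 (L = 3**2 = 9)
t = -120 (t = -20*6 = -120)
(-102*t)*((1/6 + L)*7) = (-102*(-120))*((1/6 + 9)*7) = 12240*((1/6 + 9)*7) = 12240*((55/6)*7) = 12240*(385/6) = 785400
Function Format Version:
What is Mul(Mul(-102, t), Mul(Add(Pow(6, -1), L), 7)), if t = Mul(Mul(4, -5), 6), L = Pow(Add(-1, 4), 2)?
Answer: 785400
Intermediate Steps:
L = 9 (L = Pow(3, 2) = 9)
t = -120 (t = Mul(-20, 6) = -120)
Mul(Mul(-102, t), Mul(Add(Pow(6, -1), L), 7)) = Mul(Mul(-102, -120), Mul(Add(Pow(6, -1), 9), 7)) = Mul(12240, Mul(Add(Rational(1, 6), 9), 7)) = Mul(12240, Mul(Rational(55, 6), 7)) = Mul(12240, Rational(385, 6)) = 785400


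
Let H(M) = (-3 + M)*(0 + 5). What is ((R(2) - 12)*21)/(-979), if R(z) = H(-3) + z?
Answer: 840/979 ≈ 0.85802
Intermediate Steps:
H(M) = -15 + 5*M (H(M) = (-3 + M)*5 = -15 + 5*M)
R(z) = -30 + z (R(z) = (-15 + 5*(-3)) + z = (-15 - 15) + z = -30 + z)
((R(2) - 12)*21)/(-979) = (((-30 + 2) - 12)*21)/(-979) = ((-28 - 12)*21)*(-1/979) = -40*21*(-1/979) = -840*(-1/979) = 840/979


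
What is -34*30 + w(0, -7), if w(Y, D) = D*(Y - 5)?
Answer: -985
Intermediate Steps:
w(Y, D) = D*(-5 + Y)
-34*30 + w(0, -7) = -34*30 - 7*(-5 + 0) = -1020 - 7*(-5) = -1020 + 35 = -985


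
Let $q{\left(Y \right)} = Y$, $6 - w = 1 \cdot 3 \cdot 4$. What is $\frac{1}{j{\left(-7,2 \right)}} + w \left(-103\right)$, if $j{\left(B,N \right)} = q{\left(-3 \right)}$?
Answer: $\frac{1853}{3} \approx 617.67$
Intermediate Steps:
$w = -6$ ($w = 6 - 1 \cdot 3 \cdot 4 = 6 - 3 \cdot 4 = 6 - 12 = -6$)
$j{\left(B,N \right)} = -3$
$\frac{1}{j{\left(-7,2 \right)}} + w \left(-103\right) = \frac{1}{-3} - -618 = - \frac{1}{3} + 618 = \frac{1853}{3}$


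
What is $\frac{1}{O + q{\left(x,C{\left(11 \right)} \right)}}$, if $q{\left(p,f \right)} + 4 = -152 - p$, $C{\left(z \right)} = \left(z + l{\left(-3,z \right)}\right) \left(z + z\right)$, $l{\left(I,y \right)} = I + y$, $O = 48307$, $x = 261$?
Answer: $\frac{1}{47890} \approx 2.0881 \cdot 10^{-5}$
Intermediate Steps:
$C{\left(z \right)} = 2 z \left(-3 + 2 z\right)$ ($C{\left(z \right)} = \left(z + \left(-3 + z\right)\right) \left(z + z\right) = \left(-3 + 2 z\right) 2 z = 2 z \left(-3 + 2 z\right)$)
$q{\left(p,f \right)} = -156 - p$ ($q{\left(p,f \right)} = -4 - \left(152 + p\right) = -156 - p$)
$\frac{1}{O + q{\left(x,C{\left(11 \right)} \right)}} = \frac{1}{48307 - 417} = \frac{1}{47890}$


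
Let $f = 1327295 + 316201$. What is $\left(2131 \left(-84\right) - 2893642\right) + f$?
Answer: $-1429150$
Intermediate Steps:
$f = 1643496$
$\left(2131 \left(-84\right) - 2893642\right) + f = \left(2131 \left(-84\right) - 2893642\right) + 1643496 = \left(-179004 - 2893642\right) + 1643496 = -3072646 + 1643496 = -1429150$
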